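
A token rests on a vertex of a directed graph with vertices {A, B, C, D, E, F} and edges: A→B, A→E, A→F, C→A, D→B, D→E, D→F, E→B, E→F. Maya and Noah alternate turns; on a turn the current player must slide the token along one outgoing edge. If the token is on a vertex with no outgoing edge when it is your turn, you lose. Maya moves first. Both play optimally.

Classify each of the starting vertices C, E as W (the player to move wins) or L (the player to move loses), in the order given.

Work bottom-up. With no move the player to move loses. Otherwise the position is W if at least one move leads to an L position for the opponent, and L if every move leads to a W.
Every edge goes from a vertex to one that appears earlier in the order F, B, E, D, A, C, so processing vertices in that order labels each vertex after all of its successors.
F: no outgoing edge → L
B: no outgoing edge → L
E: reaches L-position B → W
D: reaches L-position B → W
A: reaches L-position B → W
C: only reaches A(W), which is W → L

C: L, E: W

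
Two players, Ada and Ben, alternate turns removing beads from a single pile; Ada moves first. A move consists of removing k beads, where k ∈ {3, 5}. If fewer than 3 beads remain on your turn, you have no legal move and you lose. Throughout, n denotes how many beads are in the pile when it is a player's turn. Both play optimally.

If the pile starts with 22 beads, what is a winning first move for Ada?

Positions with no move are L. A position that does have a move is losing for the player to move precisely when every available move leads to a winning position for the opponent. Fill in the labels:
n=0: no move → L
n=1: no move → L
n=2: no move → L
n=3: W (go to 0, an L position)
n=4: W (go to 1, an L position)
n=5: W (go to 2, an L position)
n=6: W (go to 1, an L position)
n=7: W (go to 2, an L position)
n=8: L (options 5(W), 3(W) are all W)
n=9: L (options 6(W), 4(W) are all W)
n=10: L (options 7(W), 5(W) are all W)
n=11: W (go to 8, an L position)
n=12: W (go to 9, an L position)
n=13: W (go to 10, an L position)
n=14: W (go to 9, an L position)
n=15: W (go to 10, an L position)
n=16: L (options 13(W), 11(W) are all W)
n=17: L (options 14(W), 12(W) are all W)
n=18: L (options 15(W), 13(W) are all W)
n=19: W (go to 16, an L position)
n=20: W (go to 17, an L position)
n=21: W (go to 18, an L position)
n=22: W (go to 17, an L position)
From 22, the L positions reachable in one move are: 17.

Remove 5, leaving 17.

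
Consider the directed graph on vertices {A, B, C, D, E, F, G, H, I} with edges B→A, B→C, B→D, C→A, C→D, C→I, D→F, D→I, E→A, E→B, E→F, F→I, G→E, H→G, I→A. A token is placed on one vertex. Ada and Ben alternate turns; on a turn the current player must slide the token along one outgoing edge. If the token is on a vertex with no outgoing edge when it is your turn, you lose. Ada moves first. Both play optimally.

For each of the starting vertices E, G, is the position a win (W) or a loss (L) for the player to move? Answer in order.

E: W, G: L

Compute win/loss labels from the base case upward. A position with no move is L. Any other position is W if it can reach an L in one move, else L.
Every edge goes from a vertex to one that appears earlier in the order A, I, F, D, C, B, E, G, H, so processing vertices in that order labels each vertex after all of its successors.
A: no outgoing edge → L
I: W (go to A, an L position)
F: L (sole option I(W) is W)
D: W (go to F, an L position)
C: W (go to A, an L position)
B: W (go to A, an L position)
E: W (go to F, an L position)
G: L (sole option E(W) is W)
H: W (go to G, an L position)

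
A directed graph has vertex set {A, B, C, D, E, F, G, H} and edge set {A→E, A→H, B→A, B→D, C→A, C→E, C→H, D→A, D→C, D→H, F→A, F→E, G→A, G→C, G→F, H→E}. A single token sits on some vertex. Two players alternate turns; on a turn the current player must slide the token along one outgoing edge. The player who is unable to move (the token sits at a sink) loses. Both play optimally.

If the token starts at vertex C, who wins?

Positions with no move are L. A position that does have a move is losing for the player to move precisely when every available move leads to a winning position for the opponent. Fill in the labels:
Every edge goes from a vertex to one that appears earlier in the order E, H, A, C, F, G, D, B, so processing vertices in that order labels each vertex after all of its successors.
E: no outgoing edge → L
H: reaches L-position E → W
A: reaches L-position E → W
C: reaches L-position E → W
F: reaches L-position E → W
G: only reaches F(W), C(W), A(W), all W → L
D: only reaches C(W), A(W), H(W), all W → L
B: reaches L-position D → W
The starting position C is W: the player to move should move to E, handing over an L position.

The first player wins.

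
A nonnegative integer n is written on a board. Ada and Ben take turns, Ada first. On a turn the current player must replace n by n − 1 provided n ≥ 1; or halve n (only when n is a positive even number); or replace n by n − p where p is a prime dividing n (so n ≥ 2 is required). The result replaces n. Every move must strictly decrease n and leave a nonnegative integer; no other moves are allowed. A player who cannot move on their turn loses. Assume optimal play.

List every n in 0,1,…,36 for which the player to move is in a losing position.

Use the standard recursion: the mover loses at a terminal position; elsewhere, the mover wins exactly when some move hands the opponent an L position.
n=0: no move → L
n=1: →0(L), so W
n=2: →0(L), so W
n=3: →0(L), so W
n=4: →2(W), 3(W) — all W, so L
n=5: →0(L), so W
n=6: →4(L), so W
n=7: →0(L), so W
n=8: →4(L), so W
n=9: →6(W), 8(W) — all W, so L
n=10: →9(L), so W
n=11: →0(L), so W
n=12: →9(L), so W
n=13: →0(L), so W
n=14: →7(W), 12(W), 13(W) — all W, so L
n=15: →14(L), so W
n=16: →14(L), so W
n=17: →0(L), so W
n=18: →9(L), so W
n=19: →0(L), so W
n=20: →10(W), 15(W), 18(W), 19(W) — all W, so L
n=21: →14(L), so W
n=22: →20(L), so W
n=23: →0(L), so W
n=24: →12(W), 21(W), 22(W), 23(W) — all W, so L
n=25: →20(L), so W
n=26: →24(L), so W
n=27: →24(L), so W
n=28: →14(L), so W
n=29: →0(L), so W
n=30: →15(W), 25(W), 27(W), 28(W), 29(W) — all W, so L
n=31: →0(L), so W
n=32: →30(L), so W
n=33: →30(L), so W
n=34: →17(W), 32(W), 33(W) — all W, so L
n=35: →30(L), so W
n=36: →34(L), so W
Reading off the rows marked L gives the requested list; there are 8 such values of n.

0, 4, 9, 14, 20, 24, 30, 34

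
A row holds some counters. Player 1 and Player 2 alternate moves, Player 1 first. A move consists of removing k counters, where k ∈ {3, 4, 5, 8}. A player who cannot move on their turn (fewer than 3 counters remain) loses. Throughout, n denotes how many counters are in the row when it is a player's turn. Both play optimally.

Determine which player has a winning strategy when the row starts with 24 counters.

Player 2 wins.

Use the standard recursion: the mover loses at a terminal position; elsewhere, the mover wins exactly when some move hands the opponent an L position.
n=0: no move → L
n=1: no move → L
n=2: no move → L
n=3: W (go to 0, an L position)
n=4: W (go to 1, an L position)
n=5: W (go to 2, an L position)
n=6: W (go to 2, an L position)
n=7: W (go to 2, an L position)
n=8: W (go to 0, an L position)
n=9: W (go to 1, an L position)
n=10: W (go to 2, an L position)
n=11: L (options 8(W), 7(W), 6(W), 3(W) are all W)
n=12: L (options 9(W), 8(W), 7(W), 4(W) are all W)
n=13: L (options 10(W), 9(W), 8(W), 5(W) are all W)
n=14: W (go to 11, an L position)
n=15: W (go to 12, an L position)
n=16: W (go to 13, an L position)
n=17: W (go to 13, an L position)
n=18: W (go to 13, an L position)
n=19: W (go to 11, an L position)
n=20: W (go to 12, an L position)
n=21: W (go to 13, an L position)
n=22: L (options 19(W), 18(W), 17(W), 14(W) are all W)
n=23: L (options 20(W), 19(W), 18(W), 15(W) are all W)
n=24: L (options 21(W), 20(W), 19(W), 16(W) are all W)
Every move from 24 reaches a W position, so the mover loses.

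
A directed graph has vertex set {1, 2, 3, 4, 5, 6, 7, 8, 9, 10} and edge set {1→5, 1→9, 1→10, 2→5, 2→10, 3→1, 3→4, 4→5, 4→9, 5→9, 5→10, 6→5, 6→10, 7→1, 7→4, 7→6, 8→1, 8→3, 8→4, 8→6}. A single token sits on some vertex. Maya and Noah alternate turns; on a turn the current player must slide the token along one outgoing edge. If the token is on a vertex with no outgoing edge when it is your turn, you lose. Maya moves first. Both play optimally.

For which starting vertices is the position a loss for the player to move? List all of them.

3, 7, 9, 10

Positions with no move are L. A position that does have a move is losing for the player to move precisely when every available move leads to a winning position for the opponent. Fill in the labels:
Every edge goes from a vertex to one that appears earlier in the order 10, 9, 5, 1, 4, 6, 2, 7, 3, 8, so processing vertices in that order labels each vertex after all of its successors.
10: no outgoing edge → L
9: no outgoing edge → L
5: W (go to 9, an L position)
1: W (go to 9, an L position)
4: W (go to 9, an L position)
6: W (go to 10, an L position)
2: W (go to 10, an L position)
7: L (options 6(W), 4(W), 1(W) are all W)
3: L (options 4(W), 1(W) are all W)
8: W (go to 3, an L position)
The losing starting vertices are exactly the entries labelled L in this table (4 of them).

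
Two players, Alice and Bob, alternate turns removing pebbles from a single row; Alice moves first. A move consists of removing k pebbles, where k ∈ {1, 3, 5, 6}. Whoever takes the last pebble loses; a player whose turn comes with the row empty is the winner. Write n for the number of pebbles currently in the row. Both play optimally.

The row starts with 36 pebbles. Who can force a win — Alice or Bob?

Label each position W (a win for the player to move) or L (a loss). A position with no legal move is W; any other position is W exactly when some move reaches an L, and L when every move reaches a W.
n=0: no move; the opponent has just taken the last pebble and therefore loses → W
n=1: the only move is to 0(W), a W ⇒ L
n=2: can move to 1, which is L ⇒ W
n=3: moves to 2(W), 0(W); every one is W ⇒ L
n=4: can move to 3, which is L ⇒ W
n=5: moves to 4(W), 2(W), 0(W); every one is W ⇒ L
n=6: can move to 5, which is L ⇒ W
n=7: can move to 1, which is L ⇒ W
n=8: can move to 5, which is L ⇒ W
n=9: can move to 3, which is L ⇒ W
n=10: can move to 5, which is L ⇒ W
n=11: can move to 5, which is L ⇒ W
n=12: moves to 11(W), 9(W), 7(W), 6(W); every one is W ⇒ L
n=13: can move to 12, which is L ⇒ W
n=14: moves to 13(W), 11(W), 9(W), 8(W); every one is W ⇒ L
n=15: can move to 14, which is L ⇒ W
n=16: moves to 15(W), 13(W), 11(W), 10(W); every one is W ⇒ L
n=17: can move to 16, which is L ⇒ W
n=18: can move to 12, which is L ⇒ W
n=19: can move to 16, which is L ⇒ W
n=20: can move to 14, which is L ⇒ W
n=21: can move to 16, which is L ⇒ W
n=22: can move to 16, which is L ⇒ W
n=23: moves to 22(W), 20(W), 18(W), 17(W); every one is W ⇒ L
n=24: can move to 23, which is L ⇒ W
n=25: moves to 24(W), 22(W), 20(W), 19(W); every one is W ⇒ L
n=26: can move to 25, which is L ⇒ W
n=27: moves to 26(W), 24(W), 22(W), 21(W); every one is W ⇒ L
n=28: can move to 27, which is L ⇒ W
n=29: can move to 23, which is L ⇒ W
n=30: can move to 27, which is L ⇒ W
n=31: can move to 25, which is L ⇒ W
n=32: can move to 27, which is L ⇒ W
n=33: can move to 27, which is L ⇒ W
n=34: moves to 33(W), 31(W), 29(W), 28(W); every one is W ⇒ L
n=35: can move to 34, which is L ⇒ W
n=36: moves to 35(W), 33(W), 31(W), 30(W); every one is W ⇒ L
Every move from 36 reaches a W position, so the mover loses.

Bob wins.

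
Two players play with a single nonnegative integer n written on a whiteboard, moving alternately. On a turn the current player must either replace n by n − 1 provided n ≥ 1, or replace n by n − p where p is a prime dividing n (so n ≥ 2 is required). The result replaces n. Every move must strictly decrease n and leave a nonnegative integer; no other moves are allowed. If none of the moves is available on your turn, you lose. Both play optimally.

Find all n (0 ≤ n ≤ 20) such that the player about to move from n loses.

0, 4, 8, 12, 16, 20

Work bottom-up. With no move the player to move loses. Otherwise the position is W if at least one move leads to an L position for the opponent, and L if every move leads to a W.
n=0: no move → L
n=1: can move to 0, which is L ⇒ W
n=2: can move to 0, which is L ⇒ W
n=3: can move to 0, which is L ⇒ W
n=4: moves to 2(W), 3(W); every one is W ⇒ L
n=5: can move to 0, which is L ⇒ W
n=6: can move to 4, which is L ⇒ W
n=7: can move to 0, which is L ⇒ W
n=8: moves to 6(W), 7(W); every one is W ⇒ L
n=9: can move to 8, which is L ⇒ W
n=10: can move to 8, which is L ⇒ W
n=11: can move to 0, which is L ⇒ W
n=12: moves to 9(W), 10(W), 11(W); every one is W ⇒ L
n=13: can move to 0, which is L ⇒ W
n=14: can move to 12, which is L ⇒ W
n=15: can move to 12, which is L ⇒ W
n=16: moves to 14(W), 15(W); every one is W ⇒ L
n=17: can move to 0, which is L ⇒ W
n=18: can move to 16, which is L ⇒ W
n=19: can move to 0, which is L ⇒ W
n=20: moves to 15(W), 18(W), 19(W); every one is W ⇒ L
The losing starting values of n are exactly the entries labelled L in this table (6 of them).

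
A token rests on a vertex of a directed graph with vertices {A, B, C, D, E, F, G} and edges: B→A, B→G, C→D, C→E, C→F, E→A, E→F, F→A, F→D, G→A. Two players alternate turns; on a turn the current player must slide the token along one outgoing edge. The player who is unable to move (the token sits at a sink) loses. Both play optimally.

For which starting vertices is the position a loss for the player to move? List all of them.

A, D

Positions with no move are L. A position that does have a move is losing for the player to move precisely when every available move leads to a winning position for the opponent. Fill in the labels:
Every edge goes from a vertex to one that appears earlier in the order D, A, F, G, B, E, C, so processing vertices in that order labels each vertex after all of its successors.
D: no outgoing edge → L
A: no outgoing edge → L
F: →A(L), so W
G: →A(L), so W
B: →A(L), so W
E: →A(L), so W
C: →D(L), so W
The losing starting vertices are exactly the entries labelled L in this table (2 of them).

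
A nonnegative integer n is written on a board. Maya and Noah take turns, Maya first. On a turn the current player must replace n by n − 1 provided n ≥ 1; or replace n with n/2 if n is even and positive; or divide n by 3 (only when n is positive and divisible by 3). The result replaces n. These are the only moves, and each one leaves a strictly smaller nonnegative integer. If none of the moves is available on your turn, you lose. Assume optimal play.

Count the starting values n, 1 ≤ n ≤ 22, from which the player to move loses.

8

Build the W/L table. Terminal = L. A non-terminal position is W if it has a move to some L; otherwise it is L.
n=0: no move → L
n=1: reaches L-position 0 → W
n=2: only reaches 1(W), which is W → L
n=3: reaches L-position 2 → W
n=4: reaches L-position 2 → W
n=5: only reaches 4(W), which is W → L
n=6: reaches L-position 2 → W
n=7: only reaches 6(W), which is W → L
n=8: reaches L-position 7 → W
n=9: only reaches 3(W), 8(W), all W → L
n=10: reaches L-position 5 → W
n=11: only reaches 10(W), which is W → L
n=12: reaches L-position 11 → W
n=13: only reaches 12(W), which is W → L
n=14: reaches L-position 7 → W
n=15: reaches L-position 5 → W
n=16: only reaches 8(W), 15(W), all W → L
n=17: reaches L-position 16 → W
n=18: reaches L-position 9 → W
n=19: only reaches 18(W), which is W → L
n=20: reaches L-position 19 → W
n=21: reaches L-position 7 → W
n=22: reaches L-position 11 → W
L entries with 1 ≤ n ≤ 22 (n=0 is outside the asked range and is not counted): n = 2, 5, 7, 9, 11, 13, 16, 19; that makes 8.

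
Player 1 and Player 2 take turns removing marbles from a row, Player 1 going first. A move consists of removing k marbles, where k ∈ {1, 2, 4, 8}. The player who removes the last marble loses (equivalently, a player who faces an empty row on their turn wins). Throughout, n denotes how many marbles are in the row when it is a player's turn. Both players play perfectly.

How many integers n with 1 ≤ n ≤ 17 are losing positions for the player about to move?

6

Work bottom-up. With no move the player to move wins. Otherwise the position is W if at least one move leads to an L position for the opponent, and L if every move leads to a W.
n=0: no move; the opponent has just taken the last marble and therefore loses → W
n=1: only reaches 0(W), which is W → L
n=2: reaches L-position 1 → W
n=3: reaches L-position 1 → W
n=4: only reaches 3(W), 2(W), 0(W), all W → L
n=5: reaches L-position 4 → W
n=6: reaches L-position 4 → W
n=7: only reaches 6(W), 5(W), 3(W), all W → L
n=8: reaches L-position 7 → W
n=9: reaches L-position 7 → W
n=10: only reaches 9(W), 8(W), 6(W), 2(W), all W → L
n=11: reaches L-position 10 → W
n=12: reaches L-position 10 → W
n=13: only reaches 12(W), 11(W), 9(W), 5(W), all W → L
n=14: reaches L-position 13 → W
n=15: reaches L-position 13 → W
n=16: only reaches 15(W), 14(W), 12(W), 8(W), all W → L
n=17: reaches L-position 16 → W
L entries with 1 ≤ n ≤ 17 (the range starts at n=1): n = 1, 4, 7, 10, 13, 16; that makes 6.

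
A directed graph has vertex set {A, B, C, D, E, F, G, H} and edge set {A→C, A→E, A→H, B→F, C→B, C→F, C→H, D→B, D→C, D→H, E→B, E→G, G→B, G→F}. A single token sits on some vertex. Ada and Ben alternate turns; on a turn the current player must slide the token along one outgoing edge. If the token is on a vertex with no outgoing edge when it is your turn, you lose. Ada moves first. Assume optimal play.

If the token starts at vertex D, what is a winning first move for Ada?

Positions with no move are L. A position that does have a move is losing for the player to move precisely when every available move leads to a winning position for the opponent. Fill in the labels:
Every edge goes from a vertex to one that appears earlier in the order F, H, B, C, G, D, E, A, so processing vertices in that order labels each vertex after all of its successors.
F: no outgoing edge → L
H: no outgoing edge → L
B: can move to F, which is L ⇒ W
C: can move to H, which is L ⇒ W
G: can move to F, which is L ⇒ W
D: can move to H, which is L ⇒ W
E: moves to G(W), B(W); every one is W ⇒ L
A: can move to E, which is L ⇒ W
From D, the L positions reachable in one move are: H.

Move to H.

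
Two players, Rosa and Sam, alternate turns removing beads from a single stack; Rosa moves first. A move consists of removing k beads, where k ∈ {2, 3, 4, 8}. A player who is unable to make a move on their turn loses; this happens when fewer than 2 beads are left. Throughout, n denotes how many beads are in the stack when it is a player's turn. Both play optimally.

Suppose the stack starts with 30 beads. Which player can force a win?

Compute win/loss labels from the base case upward. A position with no move is L. Any other position is W if it can reach an L in one move, else L.
n=0: no move → L
n=1: no move → L
n=2: →0(L), so W
n=3: →1(L), so W
n=4: →1(L), so W
n=5: →1(L), so W
n=6: →4(W), 3(W), 2(W) — all W, so L
n=7: →5(W), 4(W), 3(W) — all W, so L
n=8: →6(L), so W
n=9: →7(L), so W
n=10: →7(L), so W
n=11: →7(L), so W
n=12: →10(W), 9(W), 8(W), 4(W) — all W, so L
n=13: →11(W), 10(W), 9(W), 5(W) — all W, so L
n=14: →12(L), so W
n=15: →13(L), so W
n=16: →13(L), so W
n=17: →13(L), so W
n=18: →16(W), 15(W), 14(W), 10(W) — all W, so L
n=19: →17(W), 16(W), 15(W), 11(W) — all W, so L
n=20: →18(L), so W
n=21: →19(L), so W
n=22: →19(L), so W
n=23: →19(L), so W
n=24: →22(W), 21(W), 20(W), 16(W) — all W, so L
n=25: →23(W), 22(W), 21(W), 17(W) — all W, so L
n=26: →24(L), so W
n=27: →25(L), so W
n=28: →25(L), so W
n=29: →25(L), so W
n=30: →28(W), 27(W), 26(W), 22(W) — all W, so L
Every move from 30 reaches a W position, so the mover loses.

Sam wins.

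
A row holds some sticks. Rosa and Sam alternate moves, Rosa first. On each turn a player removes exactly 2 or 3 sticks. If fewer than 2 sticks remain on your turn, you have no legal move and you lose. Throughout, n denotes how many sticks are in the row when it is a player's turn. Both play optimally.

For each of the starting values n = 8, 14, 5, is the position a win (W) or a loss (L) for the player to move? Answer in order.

Classify positions by backward induction: terminal positions (no move available) are L. From any other position, the mover wins iff some move reaches an L.
n=0: no move → L
n=1: no move → L
n=2: can move to 0, which is L ⇒ W
n=3: can move to 1, which is L ⇒ W
n=4: can move to 1, which is L ⇒ W
n=5: moves to 3(W), 2(W); every one is W ⇒ L
n=6: moves to 4(W), 3(W); every one is W ⇒ L
n=7: can move to 5, which is L ⇒ W
n=8: can move to 6, which is L ⇒ W
n=9: can move to 6, which is L ⇒ W
n=10: moves to 8(W), 7(W); every one is W ⇒ L
n=11: moves to 9(W), 8(W); every one is W ⇒ L
n=12: can move to 10, which is L ⇒ W
n=13: can move to 11, which is L ⇒ W
n=14: can move to 11, which is L ⇒ W

8: W, 14: W, 5: L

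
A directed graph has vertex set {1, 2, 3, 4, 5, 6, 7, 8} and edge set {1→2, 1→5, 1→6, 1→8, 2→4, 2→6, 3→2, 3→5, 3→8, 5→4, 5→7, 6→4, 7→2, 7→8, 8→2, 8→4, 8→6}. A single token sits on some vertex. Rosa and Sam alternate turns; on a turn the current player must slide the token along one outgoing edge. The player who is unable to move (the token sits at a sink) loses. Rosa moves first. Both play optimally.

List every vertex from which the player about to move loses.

1, 3, 4, 7

Build the W/L table. Terminal = L. A non-terminal position is W if it has a move to some L; otherwise it is L.
Every edge goes from a vertex to one that appears earlier in the order 4, 6, 2, 8, 7, 5, 1, 3, so processing vertices in that order labels each vertex after all of its successors.
4: no outgoing edge → L
6: can move to 4, which is L ⇒ W
2: can move to 4, which is L ⇒ W
8: can move to 4, which is L ⇒ W
7: moves to 8(W), 2(W); every one is W ⇒ L
5: can move to 7, which is L ⇒ W
1: moves to 5(W), 8(W), 2(W), 6(W); every one is W ⇒ L
3: moves to 5(W), 8(W), 2(W); every one is W ⇒ L
The losing starting vertices are exactly the entries labelled L in this table (4 of them).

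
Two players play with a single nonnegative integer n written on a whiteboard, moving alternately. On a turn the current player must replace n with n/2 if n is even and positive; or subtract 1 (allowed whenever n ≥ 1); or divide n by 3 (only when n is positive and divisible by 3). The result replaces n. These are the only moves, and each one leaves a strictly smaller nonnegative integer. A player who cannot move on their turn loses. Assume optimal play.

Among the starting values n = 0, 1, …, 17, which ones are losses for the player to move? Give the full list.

Label each position W (a win for the player to move) or L (a loss). A position with no legal move is L; any other position is W exactly when some move reaches an L, and L when every move reaches a W.
n=0: no move → L
n=1: W (go to 0, an L position)
n=2: L (sole option 1(W) is W)
n=3: W (go to 2, an L position)
n=4: W (go to 2, an L position)
n=5: L (sole option 4(W) is W)
n=6: W (go to 2, an L position)
n=7: L (sole option 6(W) is W)
n=8: W (go to 7, an L position)
n=9: L (options 3(W), 8(W) are all W)
n=10: W (go to 5, an L position)
n=11: L (sole option 10(W) is W)
n=12: W (go to 11, an L position)
n=13: L (sole option 12(W) is W)
n=14: W (go to 7, an L position)
n=15: W (go to 5, an L position)
n=16: L (options 8(W), 15(W) are all W)
n=17: W (go to 16, an L position)
Reading off the rows marked L gives the requested list; there are 8 such values of n.

0, 2, 5, 7, 9, 11, 13, 16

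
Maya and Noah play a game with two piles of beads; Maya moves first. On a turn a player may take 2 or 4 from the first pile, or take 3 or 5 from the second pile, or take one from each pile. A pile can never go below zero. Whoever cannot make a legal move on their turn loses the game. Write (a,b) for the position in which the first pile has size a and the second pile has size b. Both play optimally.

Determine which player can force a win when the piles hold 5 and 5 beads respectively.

Classify positions by backward induction: terminal positions (no move available) are L. From any other position, the mover wins iff some move reaches an L.
No move ever increases a pile, so every position that can arise here has a ≤ 5 and b ≤ 5; it is enough to label the cells with 0 ≤ a ≤ 5 and 0 ≤ b ≤ 5.
Every move lowers a or b (never raises either), so fill the grid row by row in increasing a, and left to right within a row: each cell's successors are then already labelled.
      b=0  b=1  b=2  b=3  b=4  b=5
a=0:    L    L    L    W    W    W
a=1:    L    W    W    W    L    W
a=2:    W    W    W    L    L    W
a=3:    W    L    L    L    W    W
a=4:    W    W    W    W    W    L
a=5:    W    W    W    W    W    L
Cells with no legal move (terminal, hence L): (0,0), (0,1), (0,2), (1,0).
The remaining L cells, each justified by listing all of its moves:
(1,4): L (options (1,1)(W), (0,3)(W) are all W)
(2,3): L (options (0,3)(W), (2,0)(W), (1,2)(W) are all W)
(2,4): L (options (0,4)(W), (2,1)(W), (1,3)(W) are all W)
(3,1): L (options (1,1)(W), (2,0)(W) are all W)
(3,2): L (options (1,2)(W), (2,1)(W) are all W)
(3,3): L (options (1,3)(W), (3,0)(W), (2,2)(W) are all W)
(4,5): L (options (2,5)(W), (0,5)(W), (4,2)(W), (4,0)(W), (3,4)(W) are all W)
(5,5): L (options (3,5)(W), (1,5)(W), (5,2)(W), (5,0)(W), (4,4)(W) are all W)
Every other cell has at least one move into one of the L cells above, so it is W.
The starting position (5,5) is L: whatever Maya does, the opponent receives a W position.

Noah wins.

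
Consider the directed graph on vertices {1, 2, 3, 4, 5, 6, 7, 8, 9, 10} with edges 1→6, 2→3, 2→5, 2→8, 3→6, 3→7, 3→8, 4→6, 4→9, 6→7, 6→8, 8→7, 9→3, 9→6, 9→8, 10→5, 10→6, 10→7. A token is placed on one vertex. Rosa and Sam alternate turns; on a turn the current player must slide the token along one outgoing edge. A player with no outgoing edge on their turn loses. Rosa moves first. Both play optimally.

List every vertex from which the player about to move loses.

Work bottom-up. With no move the player to move loses. Otherwise the position is W if at least one move leads to an L position for the opponent, and L if every move leads to a W.
Every edge goes from a vertex to one that appears earlier in the order 7, 5, 8, 6, 3, 9, 4, 1, 2, 10, so processing vertices in that order labels each vertex after all of its successors.
7: no outgoing edge → L
5: no outgoing edge → L
8: reaches L-position 7 → W
6: reaches L-position 7 → W
3: reaches L-position 7 → W
9: only reaches 3(W), 6(W), 8(W), all W → L
4: reaches L-position 9 → W
1: only reaches 6(W), which is W → L
2: reaches L-position 5 → W
10: reaches L-position 5 → W
Reading off the rows marked L gives the requested list; there are 4 such vertices.

1, 5, 7, 9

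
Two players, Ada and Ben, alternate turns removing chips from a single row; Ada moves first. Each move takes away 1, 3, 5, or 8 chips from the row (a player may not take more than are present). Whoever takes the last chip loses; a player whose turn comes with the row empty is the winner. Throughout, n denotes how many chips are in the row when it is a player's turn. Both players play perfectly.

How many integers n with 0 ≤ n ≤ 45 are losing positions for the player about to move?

15

Build the W/L table. Terminal = W. A non-terminal position is W if it has a move to some L; otherwise it is L.
n=0: no move; the opponent has just taken the last chip and therefore loses → W
n=1: →0(W) only, which is W, so L
n=2: →1(L), so W
n=3: →2(W), 0(W) — all W, so L
n=4: →3(L), so W
n=5: →4(W), 2(W), 0(W) — all W, so L
n=6: →5(L), so W
n=7: →6(W), 4(W), 2(W) — all W, so L
n=8: →7(L), so W
n=9: →1(L), so W
n=10: →7(L), so W
n=11: →3(L), so W
n=12: →7(L), so W
n=13: →5(L), so W
n=14: →13(W), 11(W), 9(W), 6(W) — all W, so L
n=15: →14(L), so W
n=16: →15(W), 13(W), 11(W), 8(W) — all W, so L
n=17: →16(L), so W
n=18: →17(W), 15(W), 13(W), 10(W) — all W, so L
n=19: →18(L), so W
n=20: →19(W), 17(W), 15(W), 12(W) — all W, so L
n=21: →20(L), so W
n=22: →14(L), so W
n=23: →20(L), so W
n=24: →16(L), so W
n=25: →20(L), so W
n=26: →18(L), so W
n=27: →26(W), 24(W), 22(W), 19(W) — all W, so L
n=28: →27(L), so W
n=29: →28(W), 26(W), 24(W), 21(W) — all W, so L
n=30: →29(L), so W
n=31: →30(W), 28(W), 26(W), 23(W) — all W, so L
n=32: →31(L), so W
n=33: →32(W), 30(W), 28(W), 25(W) — all W, so L
n=34: →33(L), so W
n=35: →27(L), so W
n=36: →33(L), so W
n=37: →29(L), so W
n=38: →33(L), so W
n=39: →31(L), so W
n=40: →39(W), 37(W), 35(W), 32(W) — all W, so L
n=41: →40(L), so W
n=42: →41(W), 39(W), 37(W), 34(W) — all W, so L
n=43: →42(L), so W
n=44: →43(W), 41(W), 39(W), 36(W) — all W, so L
n=45: →44(L), so W
L entries with 0 ≤ n ≤ 45: n = 1, 3, 5, 7, 14, 16, 18, 20, 27, 29, 31, 33, 40, 42, 44; that makes 15.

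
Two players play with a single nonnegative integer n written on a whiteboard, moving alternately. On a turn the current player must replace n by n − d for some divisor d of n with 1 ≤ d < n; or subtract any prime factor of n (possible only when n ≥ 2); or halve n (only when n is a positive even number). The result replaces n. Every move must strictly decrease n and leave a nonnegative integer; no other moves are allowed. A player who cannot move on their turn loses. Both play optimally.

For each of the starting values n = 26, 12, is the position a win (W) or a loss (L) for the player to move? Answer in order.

Build the W/L table. Terminal = L. A non-terminal position is W if it has a move to some L; otherwise it is L.
n=0: no move → L
n=1: no move → L
n=2: reaches L-position 0 → W
n=3: reaches L-position 0 → W
n=4: only reaches 2(W), 3(W), all W → L
n=5: reaches L-position 0 → W
n=6: reaches L-position 4 → W
n=7: reaches L-position 0 → W
n=8: reaches L-position 4 → W
n=9: only reaches 6(W), 8(W), all W → L
n=10: reaches L-position 9 → W
n=11: reaches L-position 0 → W
n=12: reaches L-position 9 → W
n=13: reaches L-position 0 → W
n=14: only reaches 7(W), 12(W), 13(W), all W → L
n=15: reaches L-position 14 → W
n=16: reaches L-position 14 → W
n=17: reaches L-position 0 → W
n=18: reaches L-position 9 → W
n=19: reaches L-position 0 → W
n=20: only reaches 10(W), 15(W), 16(W), 18(W), 19(W), all W → L
n=21: reaches L-position 14 → W
n=22: reaches L-position 20 → W
n=23: reaches L-position 0 → W
n=24: reaches L-position 20 → W
n=25: reaches L-position 20 → W
n=26: only reaches 13(W), 24(W), 25(W), all W → L

26: L, 12: W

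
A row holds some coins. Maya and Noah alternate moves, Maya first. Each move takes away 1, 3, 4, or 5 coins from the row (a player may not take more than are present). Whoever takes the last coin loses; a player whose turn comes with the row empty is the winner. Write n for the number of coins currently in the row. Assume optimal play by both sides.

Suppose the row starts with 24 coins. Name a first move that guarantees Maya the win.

Remove 5, leaving 19.

Classify positions by backward induction: terminal positions (no move available) are W. From any other position, the mover wins iff some move reaches an L.
n=0: no move; the opponent has just taken the last coin and therefore loses → W
n=1: only reaches 0(W), which is W → L
n=2: reaches L-position 1 → W
n=3: only reaches 2(W), 0(W), all W → L
n=4: reaches L-position 3 → W
n=5: reaches L-position 1 → W
n=6: reaches L-position 3 → W
n=7: reaches L-position 3 → W
n=8: reaches L-position 3 → W
n=9: only reaches 8(W), 6(W), 5(W), 4(W), all W → L
n=10: reaches L-position 9 → W
n=11: only reaches 10(W), 8(W), 7(W), 6(W), all W → L
n=12: reaches L-position 11 → W
n=13: reaches L-position 9 → W
n=14: reaches L-position 11 → W
n=15: reaches L-position 11 → W
n=16: reaches L-position 11 → W
n=17: only reaches 16(W), 14(W), 13(W), 12(W), all W → L
n=18: reaches L-position 17 → W
n=19: only reaches 18(W), 16(W), 15(W), 14(W), all W → L
n=20: reaches L-position 19 → W
n=21: reaches L-position 17 → W
n=22: reaches L-position 19 → W
n=23: reaches L-position 19 → W
n=24: reaches L-position 19 → W
From 24, the L positions reachable in one move are: 19.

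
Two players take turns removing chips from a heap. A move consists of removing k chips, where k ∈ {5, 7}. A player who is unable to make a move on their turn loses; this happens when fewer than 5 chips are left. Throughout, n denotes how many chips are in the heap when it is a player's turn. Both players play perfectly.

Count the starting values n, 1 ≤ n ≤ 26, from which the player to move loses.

Compute win/loss labels from the base case upward. A position with no move is L. Any other position is W if it can reach an L in one move, else L.
n=0: no move → L
n=1: no move → L
n=2: no move → L
n=3: no move → L
n=4: no move → L
n=5: can move to 0, which is L ⇒ W
n=6: can move to 1, which is L ⇒ W
n=7: can move to 2, which is L ⇒ W
n=8: can move to 3, which is L ⇒ W
n=9: can move to 4, which is L ⇒ W
n=10: can move to 3, which is L ⇒ W
n=11: can move to 4, which is L ⇒ W
n=12: moves to 7(W), 5(W); every one is W ⇒ L
n=13: moves to 8(W), 6(W); every one is W ⇒ L
n=14: moves to 9(W), 7(W); every one is W ⇒ L
n=15: moves to 10(W), 8(W); every one is W ⇒ L
n=16: moves to 11(W), 9(W); every one is W ⇒ L
n=17: can move to 12, which is L ⇒ W
n=18: can move to 13, which is L ⇒ W
n=19: can move to 14, which is L ⇒ W
n=20: can move to 15, which is L ⇒ W
n=21: can move to 16, which is L ⇒ W
n=22: can move to 15, which is L ⇒ W
n=23: can move to 16, which is L ⇒ W
n=24: moves to 19(W), 17(W); every one is W ⇒ L
n=25: moves to 20(W), 18(W); every one is W ⇒ L
n=26: moves to 21(W), 19(W); every one is W ⇒ L
L entries with 1 ≤ n ≤ 26 (n=0 is outside the asked range and is not counted): n = 1, 2, 3, 4, 12, 13, 14, 15, 16, 24, 25, 26; that makes 12.

12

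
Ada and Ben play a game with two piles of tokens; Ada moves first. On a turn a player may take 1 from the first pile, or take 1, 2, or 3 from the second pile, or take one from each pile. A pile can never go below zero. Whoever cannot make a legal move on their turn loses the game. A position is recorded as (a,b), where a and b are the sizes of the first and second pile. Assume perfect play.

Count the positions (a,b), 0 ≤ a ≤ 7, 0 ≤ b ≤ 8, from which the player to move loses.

Compute win/loss labels from the base case upward. A position with no move is L. Any other position is W if it can reach an L in one move, else L.
Every move lowers a or b (never raises either), so fill the grid row by row in increasing a, and left to right within a row: each cell's successors are then already labelled.
      b=0  b=1  b=2  b=3  b=4  b=5  b=6  b=7  b=8
a=0:    L    W    W    W    L    W    W    W    L
a=1:    W    W    L    W    W    W    L    W    W
a=2:    L    W    W    W    L    W    W    W    L
a=3:    W    W    L    W    W    W    L    W    W
a=4:    L    W    W    W    L    W    W    W    L
a=5:    W    W    L    W    W    W    L    W    W
a=6:    L    W    W    W    L    W    W    W    L
a=7:    W    W    L    W    W    W    L    W    W
Cells with no legal move (terminal, hence L): (0,0).
The remaining L cells, each justified by listing all of its moves:
(0,4): →(0,3)(W), (0,2)(W), (0,1)(W) — all W, so L
(0,8): →(0,7)(W), (0,6)(W), (0,5)(W) — all W, so L
(1,2): →(0,2)(W), (1,1)(W), (1,0)(W), (0,1)(W) — all W, so L
(1,6): →(0,6)(W), (1,5)(W), (1,4)(W), (1,3)(W), (0,5)(W) — all W, so L
(2,0): →(1,0)(W) only, which is W, so L
(2,4): →(1,4)(W), (2,3)(W), (2,2)(W), (2,1)(W), (1,3)(W) — all W, so L
(2,8): →(1,8)(W), (2,7)(W), (2,6)(W), (2,5)(W), (1,7)(W) — all W, so L
(3,2): →(2,2)(W), (3,1)(W), (3,0)(W), (2,1)(W) — all W, so L
(3,6): →(2,6)(W), (3,5)(W), (3,4)(W), (3,3)(W), (2,5)(W) — all W, so L
(4,0): →(3,0)(W) only, which is W, so L
(4,4): →(3,4)(W), (4,3)(W), (4,2)(W), (4,1)(W), (3,3)(W) — all W, so L
(4,8): →(3,8)(W), (4,7)(W), (4,6)(W), (4,5)(W), (3,7)(W) — all W, so L
(5,2): →(4,2)(W), (5,1)(W), (5,0)(W), (4,1)(W) — all W, so L
(5,6): →(4,6)(W), (5,5)(W), (5,4)(W), (5,3)(W), (4,5)(W) — all W, so L
(6,0): →(5,0)(W) only, which is W, so L
(6,4): →(5,4)(W), (6,3)(W), (6,2)(W), (6,1)(W), (5,3)(W) — all W, so L
(6,8): →(5,8)(W), (6,7)(W), (6,6)(W), (6,5)(W), (5,7)(W) — all W, so L
(7,2): →(6,2)(W), (7,1)(W), (7,0)(W), (6,1)(W) — all W, so L
(7,6): →(6,6)(W), (7,5)(W), (7,4)(W), (7,3)(W), (6,5)(W) — all W, so L
Every other cell has at least one move into one of the L cells above, so it is W.
L cells per row: a=0: 3, a=1: 2, a=2: 3, a=3: 2, a=4: 3, a=5: 2, a=6: 3, a=7: 2; total 20.

20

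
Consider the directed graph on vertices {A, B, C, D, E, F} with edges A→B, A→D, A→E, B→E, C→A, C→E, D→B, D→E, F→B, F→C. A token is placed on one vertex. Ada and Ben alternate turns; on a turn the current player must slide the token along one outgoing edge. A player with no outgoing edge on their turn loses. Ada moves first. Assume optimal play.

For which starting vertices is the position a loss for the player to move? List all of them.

Classify positions by backward induction: terminal positions (no move available) are L. From any other position, the mover wins iff some move reaches an L.
Every edge goes from a vertex to one that appears earlier in the order E, B, D, A, C, F, so processing vertices in that order labels each vertex after all of its successors.
E: no outgoing edge → L
B: reaches L-position E → W
D: reaches L-position E → W
A: reaches L-position E → W
C: reaches L-position E → W
F: only reaches C(W), B(W), all W → L
The losing starting vertices are exactly the entries labelled L in this table (2 of them).

E, F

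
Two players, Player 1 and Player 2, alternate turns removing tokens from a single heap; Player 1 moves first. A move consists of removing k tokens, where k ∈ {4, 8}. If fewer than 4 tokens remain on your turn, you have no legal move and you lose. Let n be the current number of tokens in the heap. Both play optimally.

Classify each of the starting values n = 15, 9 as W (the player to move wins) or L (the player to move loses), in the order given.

15: L, 9: W

Work bottom-up. With no move the player to move loses. Otherwise the position is W if at least one move leads to an L position for the opponent, and L if every move leads to a W.
n=0: no move → L
n=1: no move → L
n=2: no move → L
n=3: no move → L
n=4: →0(L), so W
n=5: →1(L), so W
n=6: →2(L), so W
n=7: →3(L), so W
n=8: →0(L), so W
n=9: →1(L), so W
n=10: →2(L), so W
n=11: →3(L), so W
n=12: →8(W), 4(W) — all W, so L
n=13: →9(W), 5(W) — all W, so L
n=14: →10(W), 6(W) — all W, so L
n=15: →11(W), 7(W) — all W, so L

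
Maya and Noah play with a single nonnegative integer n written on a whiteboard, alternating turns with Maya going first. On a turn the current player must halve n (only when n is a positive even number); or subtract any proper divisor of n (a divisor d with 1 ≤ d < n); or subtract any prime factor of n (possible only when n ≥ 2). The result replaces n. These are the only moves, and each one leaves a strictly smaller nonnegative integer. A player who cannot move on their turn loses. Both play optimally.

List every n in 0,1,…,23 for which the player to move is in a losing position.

0, 1, 4, 9, 14, 20

Build the W/L table. Terminal = L. A non-terminal position is W if it has a move to some L; otherwise it is L.
n=0: no move → L
n=1: no move → L
n=2: can move to 0, which is L ⇒ W
n=3: can move to 0, which is L ⇒ W
n=4: moves to 2(W), 3(W); every one is W ⇒ L
n=5: can move to 0, which is L ⇒ W
n=6: can move to 4, which is L ⇒ W
n=7: can move to 0, which is L ⇒ W
n=8: can move to 4, which is L ⇒ W
n=9: moves to 6(W), 8(W); every one is W ⇒ L
n=10: can move to 9, which is L ⇒ W
n=11: can move to 0, which is L ⇒ W
n=12: can move to 9, which is L ⇒ W
n=13: can move to 0, which is L ⇒ W
n=14: moves to 7(W), 12(W), 13(W); every one is W ⇒ L
n=15: can move to 14, which is L ⇒ W
n=16: can move to 14, which is L ⇒ W
n=17: can move to 0, which is L ⇒ W
n=18: can move to 9, which is L ⇒ W
n=19: can move to 0, which is L ⇒ W
n=20: moves to 10(W), 15(W), 16(W), 18(W), 19(W); every one is W ⇒ L
n=21: can move to 14, which is L ⇒ W
n=22: can move to 20, which is L ⇒ W
n=23: can move to 0, which is L ⇒ W
Reading off the rows marked L gives the requested list; there are 6 such values of n.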